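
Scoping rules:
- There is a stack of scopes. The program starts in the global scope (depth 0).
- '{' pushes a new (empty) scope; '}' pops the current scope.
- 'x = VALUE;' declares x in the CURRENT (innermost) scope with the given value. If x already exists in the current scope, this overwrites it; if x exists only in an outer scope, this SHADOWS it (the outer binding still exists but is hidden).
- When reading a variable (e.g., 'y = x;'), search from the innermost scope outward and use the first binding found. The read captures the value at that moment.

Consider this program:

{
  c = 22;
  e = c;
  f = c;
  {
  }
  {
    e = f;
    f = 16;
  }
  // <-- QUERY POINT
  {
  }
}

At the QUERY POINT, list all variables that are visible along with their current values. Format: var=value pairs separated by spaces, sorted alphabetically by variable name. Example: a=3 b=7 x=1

Step 1: enter scope (depth=1)
Step 2: declare c=22 at depth 1
Step 3: declare e=(read c)=22 at depth 1
Step 4: declare f=(read c)=22 at depth 1
Step 5: enter scope (depth=2)
Step 6: exit scope (depth=1)
Step 7: enter scope (depth=2)
Step 8: declare e=(read f)=22 at depth 2
Step 9: declare f=16 at depth 2
Step 10: exit scope (depth=1)
Visible at query point: c=22 e=22 f=22

Answer: c=22 e=22 f=22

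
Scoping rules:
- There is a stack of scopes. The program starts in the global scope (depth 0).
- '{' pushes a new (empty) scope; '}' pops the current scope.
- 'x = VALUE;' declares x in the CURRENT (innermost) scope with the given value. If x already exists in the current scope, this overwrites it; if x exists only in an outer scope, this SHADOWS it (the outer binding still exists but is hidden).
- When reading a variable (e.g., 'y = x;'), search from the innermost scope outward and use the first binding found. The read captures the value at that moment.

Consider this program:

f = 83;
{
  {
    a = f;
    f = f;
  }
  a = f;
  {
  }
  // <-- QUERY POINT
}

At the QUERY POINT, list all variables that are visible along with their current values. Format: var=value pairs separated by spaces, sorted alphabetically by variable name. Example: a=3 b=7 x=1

Answer: a=83 f=83

Derivation:
Step 1: declare f=83 at depth 0
Step 2: enter scope (depth=1)
Step 3: enter scope (depth=2)
Step 4: declare a=(read f)=83 at depth 2
Step 5: declare f=(read f)=83 at depth 2
Step 6: exit scope (depth=1)
Step 7: declare a=(read f)=83 at depth 1
Step 8: enter scope (depth=2)
Step 9: exit scope (depth=1)
Visible at query point: a=83 f=83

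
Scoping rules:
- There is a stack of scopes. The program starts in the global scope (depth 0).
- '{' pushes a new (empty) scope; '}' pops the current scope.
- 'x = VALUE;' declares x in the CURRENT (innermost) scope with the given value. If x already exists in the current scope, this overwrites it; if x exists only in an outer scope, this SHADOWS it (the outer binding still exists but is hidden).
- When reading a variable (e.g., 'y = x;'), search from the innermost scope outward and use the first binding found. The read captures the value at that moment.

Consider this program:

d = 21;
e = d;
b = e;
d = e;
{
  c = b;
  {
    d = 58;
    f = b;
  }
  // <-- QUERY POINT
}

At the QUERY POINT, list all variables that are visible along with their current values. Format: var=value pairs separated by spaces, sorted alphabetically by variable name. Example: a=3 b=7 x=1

Answer: b=21 c=21 d=21 e=21

Derivation:
Step 1: declare d=21 at depth 0
Step 2: declare e=(read d)=21 at depth 0
Step 3: declare b=(read e)=21 at depth 0
Step 4: declare d=(read e)=21 at depth 0
Step 5: enter scope (depth=1)
Step 6: declare c=(read b)=21 at depth 1
Step 7: enter scope (depth=2)
Step 8: declare d=58 at depth 2
Step 9: declare f=(read b)=21 at depth 2
Step 10: exit scope (depth=1)
Visible at query point: b=21 c=21 d=21 e=21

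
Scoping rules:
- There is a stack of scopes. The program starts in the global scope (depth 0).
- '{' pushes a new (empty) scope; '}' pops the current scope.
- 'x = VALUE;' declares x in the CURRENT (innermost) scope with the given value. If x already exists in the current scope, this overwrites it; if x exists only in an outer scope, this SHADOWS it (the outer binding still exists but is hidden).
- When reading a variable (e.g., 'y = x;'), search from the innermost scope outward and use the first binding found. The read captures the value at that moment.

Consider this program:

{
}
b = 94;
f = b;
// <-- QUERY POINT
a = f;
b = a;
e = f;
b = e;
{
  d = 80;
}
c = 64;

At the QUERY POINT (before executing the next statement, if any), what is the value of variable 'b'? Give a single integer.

Answer: 94

Derivation:
Step 1: enter scope (depth=1)
Step 2: exit scope (depth=0)
Step 3: declare b=94 at depth 0
Step 4: declare f=(read b)=94 at depth 0
Visible at query point: b=94 f=94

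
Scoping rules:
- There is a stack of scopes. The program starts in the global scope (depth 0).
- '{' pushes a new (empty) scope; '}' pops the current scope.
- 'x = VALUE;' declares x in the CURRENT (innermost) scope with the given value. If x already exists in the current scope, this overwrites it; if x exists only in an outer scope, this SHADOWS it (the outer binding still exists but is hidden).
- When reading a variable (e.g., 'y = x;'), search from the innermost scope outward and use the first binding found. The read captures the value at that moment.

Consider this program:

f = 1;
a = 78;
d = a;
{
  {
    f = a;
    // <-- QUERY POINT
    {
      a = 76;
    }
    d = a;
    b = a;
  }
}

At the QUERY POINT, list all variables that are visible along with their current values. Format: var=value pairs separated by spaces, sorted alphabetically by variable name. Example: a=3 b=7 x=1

Step 1: declare f=1 at depth 0
Step 2: declare a=78 at depth 0
Step 3: declare d=(read a)=78 at depth 0
Step 4: enter scope (depth=1)
Step 5: enter scope (depth=2)
Step 6: declare f=(read a)=78 at depth 2
Visible at query point: a=78 d=78 f=78

Answer: a=78 d=78 f=78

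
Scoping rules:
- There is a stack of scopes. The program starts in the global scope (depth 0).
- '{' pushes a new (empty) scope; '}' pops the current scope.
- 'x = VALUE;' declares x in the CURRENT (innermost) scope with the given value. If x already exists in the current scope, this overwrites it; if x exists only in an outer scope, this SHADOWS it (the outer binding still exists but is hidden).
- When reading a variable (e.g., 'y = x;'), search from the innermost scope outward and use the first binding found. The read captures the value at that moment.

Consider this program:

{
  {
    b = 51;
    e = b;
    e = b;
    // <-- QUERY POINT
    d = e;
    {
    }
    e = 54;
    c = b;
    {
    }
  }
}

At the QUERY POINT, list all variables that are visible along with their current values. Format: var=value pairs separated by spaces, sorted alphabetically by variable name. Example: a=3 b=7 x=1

Answer: b=51 e=51

Derivation:
Step 1: enter scope (depth=1)
Step 2: enter scope (depth=2)
Step 3: declare b=51 at depth 2
Step 4: declare e=(read b)=51 at depth 2
Step 5: declare e=(read b)=51 at depth 2
Visible at query point: b=51 e=51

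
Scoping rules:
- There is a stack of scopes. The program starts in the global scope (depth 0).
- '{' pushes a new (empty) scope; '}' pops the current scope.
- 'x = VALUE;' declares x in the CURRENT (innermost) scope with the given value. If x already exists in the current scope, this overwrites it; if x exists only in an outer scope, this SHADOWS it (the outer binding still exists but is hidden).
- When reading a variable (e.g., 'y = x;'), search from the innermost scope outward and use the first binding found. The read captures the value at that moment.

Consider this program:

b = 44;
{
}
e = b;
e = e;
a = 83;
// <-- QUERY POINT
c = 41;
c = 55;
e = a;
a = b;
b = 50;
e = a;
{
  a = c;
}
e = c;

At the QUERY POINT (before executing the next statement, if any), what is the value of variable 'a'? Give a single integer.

Answer: 83

Derivation:
Step 1: declare b=44 at depth 0
Step 2: enter scope (depth=1)
Step 3: exit scope (depth=0)
Step 4: declare e=(read b)=44 at depth 0
Step 5: declare e=(read e)=44 at depth 0
Step 6: declare a=83 at depth 0
Visible at query point: a=83 b=44 e=44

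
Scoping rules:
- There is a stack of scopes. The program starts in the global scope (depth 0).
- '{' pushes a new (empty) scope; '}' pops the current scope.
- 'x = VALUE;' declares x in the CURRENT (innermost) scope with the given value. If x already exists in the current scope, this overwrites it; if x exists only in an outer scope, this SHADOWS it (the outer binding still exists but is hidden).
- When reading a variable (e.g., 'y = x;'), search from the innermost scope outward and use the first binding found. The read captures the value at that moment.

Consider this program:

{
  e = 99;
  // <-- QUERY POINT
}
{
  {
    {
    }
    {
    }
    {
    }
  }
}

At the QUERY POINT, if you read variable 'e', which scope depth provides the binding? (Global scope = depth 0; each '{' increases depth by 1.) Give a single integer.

Step 1: enter scope (depth=1)
Step 2: declare e=99 at depth 1
Visible at query point: e=99

Answer: 1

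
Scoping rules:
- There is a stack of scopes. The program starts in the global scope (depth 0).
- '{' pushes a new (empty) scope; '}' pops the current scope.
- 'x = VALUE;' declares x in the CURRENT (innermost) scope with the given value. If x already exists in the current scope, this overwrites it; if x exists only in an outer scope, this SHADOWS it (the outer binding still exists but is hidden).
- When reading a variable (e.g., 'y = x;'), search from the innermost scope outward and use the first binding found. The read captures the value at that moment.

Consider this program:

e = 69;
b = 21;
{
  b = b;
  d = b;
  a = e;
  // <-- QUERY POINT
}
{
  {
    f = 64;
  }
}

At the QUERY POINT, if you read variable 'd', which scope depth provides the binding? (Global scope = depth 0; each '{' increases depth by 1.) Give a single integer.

Step 1: declare e=69 at depth 0
Step 2: declare b=21 at depth 0
Step 3: enter scope (depth=1)
Step 4: declare b=(read b)=21 at depth 1
Step 5: declare d=(read b)=21 at depth 1
Step 6: declare a=(read e)=69 at depth 1
Visible at query point: a=69 b=21 d=21 e=69

Answer: 1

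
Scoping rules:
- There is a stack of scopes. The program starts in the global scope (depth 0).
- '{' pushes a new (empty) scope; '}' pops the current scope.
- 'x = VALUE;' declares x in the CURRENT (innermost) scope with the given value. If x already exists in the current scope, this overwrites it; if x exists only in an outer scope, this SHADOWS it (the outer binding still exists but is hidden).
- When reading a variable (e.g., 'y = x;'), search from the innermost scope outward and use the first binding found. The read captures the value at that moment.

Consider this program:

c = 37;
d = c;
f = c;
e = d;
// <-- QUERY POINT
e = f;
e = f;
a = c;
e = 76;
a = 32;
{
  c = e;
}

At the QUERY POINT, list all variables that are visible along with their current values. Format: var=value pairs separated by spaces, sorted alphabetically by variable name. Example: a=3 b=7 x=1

Answer: c=37 d=37 e=37 f=37

Derivation:
Step 1: declare c=37 at depth 0
Step 2: declare d=(read c)=37 at depth 0
Step 3: declare f=(read c)=37 at depth 0
Step 4: declare e=(read d)=37 at depth 0
Visible at query point: c=37 d=37 e=37 f=37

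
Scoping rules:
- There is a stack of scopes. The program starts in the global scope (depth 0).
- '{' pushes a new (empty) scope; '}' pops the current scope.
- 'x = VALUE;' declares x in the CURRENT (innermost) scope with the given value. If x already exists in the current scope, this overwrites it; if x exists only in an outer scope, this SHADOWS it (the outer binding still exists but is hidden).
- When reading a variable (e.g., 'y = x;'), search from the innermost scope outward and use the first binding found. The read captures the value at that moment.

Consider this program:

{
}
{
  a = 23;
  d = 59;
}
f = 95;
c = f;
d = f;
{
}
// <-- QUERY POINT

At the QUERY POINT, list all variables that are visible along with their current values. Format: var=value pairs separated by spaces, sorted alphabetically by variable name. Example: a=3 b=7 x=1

Step 1: enter scope (depth=1)
Step 2: exit scope (depth=0)
Step 3: enter scope (depth=1)
Step 4: declare a=23 at depth 1
Step 5: declare d=59 at depth 1
Step 6: exit scope (depth=0)
Step 7: declare f=95 at depth 0
Step 8: declare c=(read f)=95 at depth 0
Step 9: declare d=(read f)=95 at depth 0
Step 10: enter scope (depth=1)
Step 11: exit scope (depth=0)
Visible at query point: c=95 d=95 f=95

Answer: c=95 d=95 f=95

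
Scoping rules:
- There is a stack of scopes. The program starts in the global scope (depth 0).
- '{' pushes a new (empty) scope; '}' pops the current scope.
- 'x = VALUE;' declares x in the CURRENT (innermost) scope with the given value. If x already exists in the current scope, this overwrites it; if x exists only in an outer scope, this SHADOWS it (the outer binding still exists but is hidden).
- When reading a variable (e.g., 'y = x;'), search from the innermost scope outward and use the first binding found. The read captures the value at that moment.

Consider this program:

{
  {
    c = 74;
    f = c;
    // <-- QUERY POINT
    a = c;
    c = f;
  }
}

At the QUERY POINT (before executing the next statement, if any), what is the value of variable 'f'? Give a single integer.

Step 1: enter scope (depth=1)
Step 2: enter scope (depth=2)
Step 3: declare c=74 at depth 2
Step 4: declare f=(read c)=74 at depth 2
Visible at query point: c=74 f=74

Answer: 74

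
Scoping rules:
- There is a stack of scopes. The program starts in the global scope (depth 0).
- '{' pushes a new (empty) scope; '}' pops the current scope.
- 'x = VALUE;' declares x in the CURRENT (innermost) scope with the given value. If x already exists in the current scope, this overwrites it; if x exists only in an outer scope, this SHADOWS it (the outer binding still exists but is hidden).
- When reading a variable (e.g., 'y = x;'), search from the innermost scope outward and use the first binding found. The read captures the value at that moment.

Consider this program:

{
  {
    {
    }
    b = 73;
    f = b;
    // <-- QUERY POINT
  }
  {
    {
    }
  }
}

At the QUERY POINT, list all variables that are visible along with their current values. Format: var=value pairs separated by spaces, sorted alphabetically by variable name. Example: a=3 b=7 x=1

Answer: b=73 f=73

Derivation:
Step 1: enter scope (depth=1)
Step 2: enter scope (depth=2)
Step 3: enter scope (depth=3)
Step 4: exit scope (depth=2)
Step 5: declare b=73 at depth 2
Step 6: declare f=(read b)=73 at depth 2
Visible at query point: b=73 f=73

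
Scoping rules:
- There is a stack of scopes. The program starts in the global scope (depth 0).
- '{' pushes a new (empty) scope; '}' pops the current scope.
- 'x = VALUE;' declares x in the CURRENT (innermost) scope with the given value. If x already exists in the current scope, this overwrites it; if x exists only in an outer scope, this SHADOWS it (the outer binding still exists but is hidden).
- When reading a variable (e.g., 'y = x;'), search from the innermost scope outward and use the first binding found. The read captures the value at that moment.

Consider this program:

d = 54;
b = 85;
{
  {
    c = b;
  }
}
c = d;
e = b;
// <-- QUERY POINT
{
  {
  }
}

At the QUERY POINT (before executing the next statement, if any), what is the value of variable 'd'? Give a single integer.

Answer: 54

Derivation:
Step 1: declare d=54 at depth 0
Step 2: declare b=85 at depth 0
Step 3: enter scope (depth=1)
Step 4: enter scope (depth=2)
Step 5: declare c=(read b)=85 at depth 2
Step 6: exit scope (depth=1)
Step 7: exit scope (depth=0)
Step 8: declare c=(read d)=54 at depth 0
Step 9: declare e=(read b)=85 at depth 0
Visible at query point: b=85 c=54 d=54 e=85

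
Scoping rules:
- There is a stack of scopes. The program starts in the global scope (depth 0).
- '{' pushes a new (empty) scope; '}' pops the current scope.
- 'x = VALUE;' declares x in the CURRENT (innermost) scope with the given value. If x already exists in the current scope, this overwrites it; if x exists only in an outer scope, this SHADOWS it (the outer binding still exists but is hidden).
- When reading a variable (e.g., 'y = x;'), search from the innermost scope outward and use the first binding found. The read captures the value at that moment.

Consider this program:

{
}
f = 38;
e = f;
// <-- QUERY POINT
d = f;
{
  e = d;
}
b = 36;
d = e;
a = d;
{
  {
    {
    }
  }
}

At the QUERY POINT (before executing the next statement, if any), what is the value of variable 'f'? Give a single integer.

Answer: 38

Derivation:
Step 1: enter scope (depth=1)
Step 2: exit scope (depth=0)
Step 3: declare f=38 at depth 0
Step 4: declare e=(read f)=38 at depth 0
Visible at query point: e=38 f=38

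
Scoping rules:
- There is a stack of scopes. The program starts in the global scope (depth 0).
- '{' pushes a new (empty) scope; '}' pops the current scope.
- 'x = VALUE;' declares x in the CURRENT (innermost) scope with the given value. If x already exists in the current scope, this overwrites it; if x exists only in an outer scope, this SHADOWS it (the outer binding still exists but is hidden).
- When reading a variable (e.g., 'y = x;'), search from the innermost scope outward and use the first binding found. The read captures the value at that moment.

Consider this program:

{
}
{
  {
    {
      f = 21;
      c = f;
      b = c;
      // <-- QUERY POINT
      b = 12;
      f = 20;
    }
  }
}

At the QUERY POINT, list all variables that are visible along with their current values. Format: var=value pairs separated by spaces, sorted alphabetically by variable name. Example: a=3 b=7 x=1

Step 1: enter scope (depth=1)
Step 2: exit scope (depth=0)
Step 3: enter scope (depth=1)
Step 4: enter scope (depth=2)
Step 5: enter scope (depth=3)
Step 6: declare f=21 at depth 3
Step 7: declare c=(read f)=21 at depth 3
Step 8: declare b=(read c)=21 at depth 3
Visible at query point: b=21 c=21 f=21

Answer: b=21 c=21 f=21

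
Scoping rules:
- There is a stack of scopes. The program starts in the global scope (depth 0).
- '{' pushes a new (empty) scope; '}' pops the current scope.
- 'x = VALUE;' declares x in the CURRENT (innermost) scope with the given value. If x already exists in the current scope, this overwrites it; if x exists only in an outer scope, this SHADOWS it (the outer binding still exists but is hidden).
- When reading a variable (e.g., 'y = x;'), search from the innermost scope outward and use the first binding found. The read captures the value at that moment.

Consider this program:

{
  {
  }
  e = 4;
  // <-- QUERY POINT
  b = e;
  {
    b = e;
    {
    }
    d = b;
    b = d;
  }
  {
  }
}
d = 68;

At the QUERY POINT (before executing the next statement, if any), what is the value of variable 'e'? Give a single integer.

Answer: 4

Derivation:
Step 1: enter scope (depth=1)
Step 2: enter scope (depth=2)
Step 3: exit scope (depth=1)
Step 4: declare e=4 at depth 1
Visible at query point: e=4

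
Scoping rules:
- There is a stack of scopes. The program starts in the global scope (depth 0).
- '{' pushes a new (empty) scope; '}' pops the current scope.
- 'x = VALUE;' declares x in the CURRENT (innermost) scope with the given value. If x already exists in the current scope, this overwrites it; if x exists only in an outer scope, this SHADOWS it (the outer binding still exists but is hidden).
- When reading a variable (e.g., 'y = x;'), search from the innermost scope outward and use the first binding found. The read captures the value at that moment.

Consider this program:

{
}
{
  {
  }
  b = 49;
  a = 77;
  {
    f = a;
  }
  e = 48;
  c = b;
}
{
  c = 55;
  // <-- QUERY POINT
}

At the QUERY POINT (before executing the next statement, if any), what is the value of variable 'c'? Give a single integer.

Step 1: enter scope (depth=1)
Step 2: exit scope (depth=0)
Step 3: enter scope (depth=1)
Step 4: enter scope (depth=2)
Step 5: exit scope (depth=1)
Step 6: declare b=49 at depth 1
Step 7: declare a=77 at depth 1
Step 8: enter scope (depth=2)
Step 9: declare f=(read a)=77 at depth 2
Step 10: exit scope (depth=1)
Step 11: declare e=48 at depth 1
Step 12: declare c=(read b)=49 at depth 1
Step 13: exit scope (depth=0)
Step 14: enter scope (depth=1)
Step 15: declare c=55 at depth 1
Visible at query point: c=55

Answer: 55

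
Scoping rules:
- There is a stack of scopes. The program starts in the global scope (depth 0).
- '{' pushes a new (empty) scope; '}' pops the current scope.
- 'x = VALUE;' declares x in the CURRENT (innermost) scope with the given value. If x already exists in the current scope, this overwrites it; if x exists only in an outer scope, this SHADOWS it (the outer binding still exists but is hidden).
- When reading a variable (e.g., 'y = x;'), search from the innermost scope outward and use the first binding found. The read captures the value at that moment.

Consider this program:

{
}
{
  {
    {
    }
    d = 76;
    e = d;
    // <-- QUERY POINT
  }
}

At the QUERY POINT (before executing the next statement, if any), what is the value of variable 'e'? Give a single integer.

Answer: 76

Derivation:
Step 1: enter scope (depth=1)
Step 2: exit scope (depth=0)
Step 3: enter scope (depth=1)
Step 4: enter scope (depth=2)
Step 5: enter scope (depth=3)
Step 6: exit scope (depth=2)
Step 7: declare d=76 at depth 2
Step 8: declare e=(read d)=76 at depth 2
Visible at query point: d=76 e=76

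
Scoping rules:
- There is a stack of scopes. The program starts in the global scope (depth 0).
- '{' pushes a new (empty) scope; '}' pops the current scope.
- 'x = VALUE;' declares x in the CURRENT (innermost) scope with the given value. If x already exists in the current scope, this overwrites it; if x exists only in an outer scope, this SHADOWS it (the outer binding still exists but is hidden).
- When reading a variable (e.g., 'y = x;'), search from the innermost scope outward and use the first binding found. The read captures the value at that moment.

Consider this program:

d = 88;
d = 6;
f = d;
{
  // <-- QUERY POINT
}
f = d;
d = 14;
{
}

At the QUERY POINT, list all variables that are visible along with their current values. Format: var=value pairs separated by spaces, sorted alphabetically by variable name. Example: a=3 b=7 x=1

Answer: d=6 f=6

Derivation:
Step 1: declare d=88 at depth 0
Step 2: declare d=6 at depth 0
Step 3: declare f=(read d)=6 at depth 0
Step 4: enter scope (depth=1)
Visible at query point: d=6 f=6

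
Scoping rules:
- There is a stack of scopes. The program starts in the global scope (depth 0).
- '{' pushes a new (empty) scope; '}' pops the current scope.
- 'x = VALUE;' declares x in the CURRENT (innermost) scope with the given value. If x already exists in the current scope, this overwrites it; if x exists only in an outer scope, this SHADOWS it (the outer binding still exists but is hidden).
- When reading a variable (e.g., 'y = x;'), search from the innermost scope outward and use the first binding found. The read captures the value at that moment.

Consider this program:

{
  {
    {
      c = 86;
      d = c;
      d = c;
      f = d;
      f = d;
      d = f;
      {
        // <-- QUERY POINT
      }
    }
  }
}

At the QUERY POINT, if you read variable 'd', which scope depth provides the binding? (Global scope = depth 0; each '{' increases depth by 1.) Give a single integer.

Step 1: enter scope (depth=1)
Step 2: enter scope (depth=2)
Step 3: enter scope (depth=3)
Step 4: declare c=86 at depth 3
Step 5: declare d=(read c)=86 at depth 3
Step 6: declare d=(read c)=86 at depth 3
Step 7: declare f=(read d)=86 at depth 3
Step 8: declare f=(read d)=86 at depth 3
Step 9: declare d=(read f)=86 at depth 3
Step 10: enter scope (depth=4)
Visible at query point: c=86 d=86 f=86

Answer: 3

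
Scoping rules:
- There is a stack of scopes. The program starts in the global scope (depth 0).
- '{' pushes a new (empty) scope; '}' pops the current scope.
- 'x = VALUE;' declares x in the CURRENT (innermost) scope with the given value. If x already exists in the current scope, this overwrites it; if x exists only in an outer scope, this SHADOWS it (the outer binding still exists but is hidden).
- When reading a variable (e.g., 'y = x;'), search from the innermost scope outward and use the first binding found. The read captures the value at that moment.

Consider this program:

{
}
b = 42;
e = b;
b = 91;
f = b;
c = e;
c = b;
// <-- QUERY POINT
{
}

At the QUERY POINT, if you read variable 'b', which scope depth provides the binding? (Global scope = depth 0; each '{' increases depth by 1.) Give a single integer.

Answer: 0

Derivation:
Step 1: enter scope (depth=1)
Step 2: exit scope (depth=0)
Step 3: declare b=42 at depth 0
Step 4: declare e=(read b)=42 at depth 0
Step 5: declare b=91 at depth 0
Step 6: declare f=(read b)=91 at depth 0
Step 7: declare c=(read e)=42 at depth 0
Step 8: declare c=(read b)=91 at depth 0
Visible at query point: b=91 c=91 e=42 f=91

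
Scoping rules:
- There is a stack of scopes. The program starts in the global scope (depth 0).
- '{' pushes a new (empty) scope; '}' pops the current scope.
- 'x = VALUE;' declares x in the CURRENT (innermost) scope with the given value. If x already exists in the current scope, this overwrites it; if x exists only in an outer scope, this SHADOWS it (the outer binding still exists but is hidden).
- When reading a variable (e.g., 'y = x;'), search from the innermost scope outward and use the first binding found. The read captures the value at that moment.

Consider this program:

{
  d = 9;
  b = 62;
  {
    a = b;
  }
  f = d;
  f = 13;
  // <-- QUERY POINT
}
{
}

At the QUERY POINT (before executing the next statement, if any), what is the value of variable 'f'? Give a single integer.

Answer: 13

Derivation:
Step 1: enter scope (depth=1)
Step 2: declare d=9 at depth 1
Step 3: declare b=62 at depth 1
Step 4: enter scope (depth=2)
Step 5: declare a=(read b)=62 at depth 2
Step 6: exit scope (depth=1)
Step 7: declare f=(read d)=9 at depth 1
Step 8: declare f=13 at depth 1
Visible at query point: b=62 d=9 f=13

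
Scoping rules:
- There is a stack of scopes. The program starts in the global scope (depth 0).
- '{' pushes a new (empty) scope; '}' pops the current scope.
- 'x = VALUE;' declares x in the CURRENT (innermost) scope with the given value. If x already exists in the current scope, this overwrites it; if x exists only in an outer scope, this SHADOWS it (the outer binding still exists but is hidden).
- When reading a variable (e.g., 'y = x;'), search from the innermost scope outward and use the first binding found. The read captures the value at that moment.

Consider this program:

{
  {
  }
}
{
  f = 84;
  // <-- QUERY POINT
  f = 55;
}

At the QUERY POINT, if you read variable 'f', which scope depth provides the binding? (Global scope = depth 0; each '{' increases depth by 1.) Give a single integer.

Answer: 1

Derivation:
Step 1: enter scope (depth=1)
Step 2: enter scope (depth=2)
Step 3: exit scope (depth=1)
Step 4: exit scope (depth=0)
Step 5: enter scope (depth=1)
Step 6: declare f=84 at depth 1
Visible at query point: f=84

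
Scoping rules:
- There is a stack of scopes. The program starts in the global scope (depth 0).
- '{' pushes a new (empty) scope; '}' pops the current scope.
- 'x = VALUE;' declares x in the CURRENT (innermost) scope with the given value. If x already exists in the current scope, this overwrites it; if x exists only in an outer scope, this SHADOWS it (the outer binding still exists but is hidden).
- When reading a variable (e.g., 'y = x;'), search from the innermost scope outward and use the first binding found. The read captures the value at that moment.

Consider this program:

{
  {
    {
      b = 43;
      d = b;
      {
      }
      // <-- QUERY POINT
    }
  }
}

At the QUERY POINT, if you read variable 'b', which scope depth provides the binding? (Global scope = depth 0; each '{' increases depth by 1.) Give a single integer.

Answer: 3

Derivation:
Step 1: enter scope (depth=1)
Step 2: enter scope (depth=2)
Step 3: enter scope (depth=3)
Step 4: declare b=43 at depth 3
Step 5: declare d=(read b)=43 at depth 3
Step 6: enter scope (depth=4)
Step 7: exit scope (depth=3)
Visible at query point: b=43 d=43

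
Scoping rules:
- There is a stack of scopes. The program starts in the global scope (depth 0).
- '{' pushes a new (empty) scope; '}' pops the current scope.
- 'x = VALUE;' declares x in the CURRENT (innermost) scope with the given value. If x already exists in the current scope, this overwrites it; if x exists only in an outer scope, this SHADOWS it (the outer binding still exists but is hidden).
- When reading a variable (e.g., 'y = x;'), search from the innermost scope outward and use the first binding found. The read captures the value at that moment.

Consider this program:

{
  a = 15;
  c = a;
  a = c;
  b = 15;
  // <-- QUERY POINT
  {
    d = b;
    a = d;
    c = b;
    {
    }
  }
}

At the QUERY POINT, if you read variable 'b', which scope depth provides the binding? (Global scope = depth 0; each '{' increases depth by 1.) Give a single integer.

Step 1: enter scope (depth=1)
Step 2: declare a=15 at depth 1
Step 3: declare c=(read a)=15 at depth 1
Step 4: declare a=(read c)=15 at depth 1
Step 5: declare b=15 at depth 1
Visible at query point: a=15 b=15 c=15

Answer: 1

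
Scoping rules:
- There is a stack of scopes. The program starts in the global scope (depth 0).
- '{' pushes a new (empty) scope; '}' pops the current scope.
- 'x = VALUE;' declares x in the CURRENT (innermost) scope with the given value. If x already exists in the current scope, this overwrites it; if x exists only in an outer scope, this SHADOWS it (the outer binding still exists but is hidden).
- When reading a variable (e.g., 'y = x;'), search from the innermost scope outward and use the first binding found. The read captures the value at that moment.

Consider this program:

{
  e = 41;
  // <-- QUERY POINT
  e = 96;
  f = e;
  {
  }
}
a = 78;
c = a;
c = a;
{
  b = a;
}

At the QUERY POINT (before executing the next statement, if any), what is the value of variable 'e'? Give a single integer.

Step 1: enter scope (depth=1)
Step 2: declare e=41 at depth 1
Visible at query point: e=41

Answer: 41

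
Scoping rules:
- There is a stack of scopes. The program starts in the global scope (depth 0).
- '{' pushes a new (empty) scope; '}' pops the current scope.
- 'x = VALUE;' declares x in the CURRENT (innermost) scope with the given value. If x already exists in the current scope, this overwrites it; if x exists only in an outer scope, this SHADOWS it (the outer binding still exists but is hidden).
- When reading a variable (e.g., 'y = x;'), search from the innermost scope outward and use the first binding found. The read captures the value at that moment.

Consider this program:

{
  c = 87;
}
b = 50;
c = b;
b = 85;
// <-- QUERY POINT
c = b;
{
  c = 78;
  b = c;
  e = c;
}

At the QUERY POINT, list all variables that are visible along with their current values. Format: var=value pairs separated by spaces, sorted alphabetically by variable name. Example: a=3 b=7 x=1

Step 1: enter scope (depth=1)
Step 2: declare c=87 at depth 1
Step 3: exit scope (depth=0)
Step 4: declare b=50 at depth 0
Step 5: declare c=(read b)=50 at depth 0
Step 6: declare b=85 at depth 0
Visible at query point: b=85 c=50

Answer: b=85 c=50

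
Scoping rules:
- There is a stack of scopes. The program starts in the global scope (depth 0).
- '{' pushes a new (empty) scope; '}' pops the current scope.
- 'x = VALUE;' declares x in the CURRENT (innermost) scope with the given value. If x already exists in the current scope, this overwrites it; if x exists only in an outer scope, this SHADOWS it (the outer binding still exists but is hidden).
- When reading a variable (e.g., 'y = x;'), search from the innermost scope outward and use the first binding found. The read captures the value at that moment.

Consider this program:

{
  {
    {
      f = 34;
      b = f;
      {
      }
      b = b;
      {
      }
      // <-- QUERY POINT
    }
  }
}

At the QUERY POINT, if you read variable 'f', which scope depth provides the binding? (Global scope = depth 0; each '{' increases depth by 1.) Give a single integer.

Answer: 3

Derivation:
Step 1: enter scope (depth=1)
Step 2: enter scope (depth=2)
Step 3: enter scope (depth=3)
Step 4: declare f=34 at depth 3
Step 5: declare b=(read f)=34 at depth 3
Step 6: enter scope (depth=4)
Step 7: exit scope (depth=3)
Step 8: declare b=(read b)=34 at depth 3
Step 9: enter scope (depth=4)
Step 10: exit scope (depth=3)
Visible at query point: b=34 f=34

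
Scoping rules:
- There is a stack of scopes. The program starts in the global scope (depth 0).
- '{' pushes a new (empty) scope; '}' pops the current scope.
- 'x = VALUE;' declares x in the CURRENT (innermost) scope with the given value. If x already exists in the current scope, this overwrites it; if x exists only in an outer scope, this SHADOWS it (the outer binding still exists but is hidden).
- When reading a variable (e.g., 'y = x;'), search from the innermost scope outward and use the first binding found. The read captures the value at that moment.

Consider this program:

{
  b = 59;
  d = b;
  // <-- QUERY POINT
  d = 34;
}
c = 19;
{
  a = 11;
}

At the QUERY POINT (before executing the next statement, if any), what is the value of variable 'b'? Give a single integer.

Answer: 59

Derivation:
Step 1: enter scope (depth=1)
Step 2: declare b=59 at depth 1
Step 3: declare d=(read b)=59 at depth 1
Visible at query point: b=59 d=59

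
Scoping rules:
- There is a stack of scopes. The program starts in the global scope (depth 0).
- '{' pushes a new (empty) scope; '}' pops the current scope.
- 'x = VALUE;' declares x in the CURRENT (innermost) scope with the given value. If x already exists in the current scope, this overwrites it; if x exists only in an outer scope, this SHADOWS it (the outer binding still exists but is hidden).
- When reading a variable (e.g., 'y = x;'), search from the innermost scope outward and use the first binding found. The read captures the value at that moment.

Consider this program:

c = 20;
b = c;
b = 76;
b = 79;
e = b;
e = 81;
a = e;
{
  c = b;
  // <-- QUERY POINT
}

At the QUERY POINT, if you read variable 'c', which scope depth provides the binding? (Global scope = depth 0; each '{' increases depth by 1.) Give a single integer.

Step 1: declare c=20 at depth 0
Step 2: declare b=(read c)=20 at depth 0
Step 3: declare b=76 at depth 0
Step 4: declare b=79 at depth 0
Step 5: declare e=(read b)=79 at depth 0
Step 6: declare e=81 at depth 0
Step 7: declare a=(read e)=81 at depth 0
Step 8: enter scope (depth=1)
Step 9: declare c=(read b)=79 at depth 1
Visible at query point: a=81 b=79 c=79 e=81

Answer: 1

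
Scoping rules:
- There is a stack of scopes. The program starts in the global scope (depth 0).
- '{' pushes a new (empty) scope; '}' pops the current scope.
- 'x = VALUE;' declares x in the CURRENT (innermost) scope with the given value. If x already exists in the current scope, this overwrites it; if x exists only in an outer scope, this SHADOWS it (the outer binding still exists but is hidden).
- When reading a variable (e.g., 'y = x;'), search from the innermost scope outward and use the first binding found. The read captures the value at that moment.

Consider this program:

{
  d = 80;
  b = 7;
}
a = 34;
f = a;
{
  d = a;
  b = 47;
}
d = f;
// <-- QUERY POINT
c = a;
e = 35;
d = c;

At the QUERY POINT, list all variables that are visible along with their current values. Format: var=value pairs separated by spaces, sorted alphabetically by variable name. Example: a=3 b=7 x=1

Step 1: enter scope (depth=1)
Step 2: declare d=80 at depth 1
Step 3: declare b=7 at depth 1
Step 4: exit scope (depth=0)
Step 5: declare a=34 at depth 0
Step 6: declare f=(read a)=34 at depth 0
Step 7: enter scope (depth=1)
Step 8: declare d=(read a)=34 at depth 1
Step 9: declare b=47 at depth 1
Step 10: exit scope (depth=0)
Step 11: declare d=(read f)=34 at depth 0
Visible at query point: a=34 d=34 f=34

Answer: a=34 d=34 f=34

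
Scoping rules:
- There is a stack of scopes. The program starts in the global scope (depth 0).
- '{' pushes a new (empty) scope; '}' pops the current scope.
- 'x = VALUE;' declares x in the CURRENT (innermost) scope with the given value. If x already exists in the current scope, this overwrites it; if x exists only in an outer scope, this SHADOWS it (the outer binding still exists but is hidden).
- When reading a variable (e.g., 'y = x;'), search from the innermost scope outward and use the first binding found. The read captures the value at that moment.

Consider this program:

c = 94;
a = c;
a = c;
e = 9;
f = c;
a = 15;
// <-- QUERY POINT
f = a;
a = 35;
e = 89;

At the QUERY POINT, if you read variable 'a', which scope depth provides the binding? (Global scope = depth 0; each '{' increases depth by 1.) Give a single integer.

Step 1: declare c=94 at depth 0
Step 2: declare a=(read c)=94 at depth 0
Step 3: declare a=(read c)=94 at depth 0
Step 4: declare e=9 at depth 0
Step 5: declare f=(read c)=94 at depth 0
Step 6: declare a=15 at depth 0
Visible at query point: a=15 c=94 e=9 f=94

Answer: 0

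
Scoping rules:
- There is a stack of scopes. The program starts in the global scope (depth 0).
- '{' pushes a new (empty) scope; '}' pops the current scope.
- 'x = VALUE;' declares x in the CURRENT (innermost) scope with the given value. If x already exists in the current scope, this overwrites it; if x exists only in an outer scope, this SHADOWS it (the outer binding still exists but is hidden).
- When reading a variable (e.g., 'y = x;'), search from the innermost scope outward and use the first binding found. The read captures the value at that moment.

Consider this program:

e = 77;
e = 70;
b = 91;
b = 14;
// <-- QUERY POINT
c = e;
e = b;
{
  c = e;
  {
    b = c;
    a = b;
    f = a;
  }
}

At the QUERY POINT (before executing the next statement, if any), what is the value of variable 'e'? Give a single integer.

Answer: 70

Derivation:
Step 1: declare e=77 at depth 0
Step 2: declare e=70 at depth 0
Step 3: declare b=91 at depth 0
Step 4: declare b=14 at depth 0
Visible at query point: b=14 e=70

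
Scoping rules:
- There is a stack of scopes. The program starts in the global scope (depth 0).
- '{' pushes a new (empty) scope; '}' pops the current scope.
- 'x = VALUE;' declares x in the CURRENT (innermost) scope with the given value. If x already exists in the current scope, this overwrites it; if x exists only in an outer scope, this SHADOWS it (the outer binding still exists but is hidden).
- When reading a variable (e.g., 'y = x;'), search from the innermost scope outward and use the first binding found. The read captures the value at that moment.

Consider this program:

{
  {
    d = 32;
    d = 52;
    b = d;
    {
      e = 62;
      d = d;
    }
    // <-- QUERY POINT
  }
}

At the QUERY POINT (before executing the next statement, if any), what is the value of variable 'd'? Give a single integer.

Answer: 52

Derivation:
Step 1: enter scope (depth=1)
Step 2: enter scope (depth=2)
Step 3: declare d=32 at depth 2
Step 4: declare d=52 at depth 2
Step 5: declare b=(read d)=52 at depth 2
Step 6: enter scope (depth=3)
Step 7: declare e=62 at depth 3
Step 8: declare d=(read d)=52 at depth 3
Step 9: exit scope (depth=2)
Visible at query point: b=52 d=52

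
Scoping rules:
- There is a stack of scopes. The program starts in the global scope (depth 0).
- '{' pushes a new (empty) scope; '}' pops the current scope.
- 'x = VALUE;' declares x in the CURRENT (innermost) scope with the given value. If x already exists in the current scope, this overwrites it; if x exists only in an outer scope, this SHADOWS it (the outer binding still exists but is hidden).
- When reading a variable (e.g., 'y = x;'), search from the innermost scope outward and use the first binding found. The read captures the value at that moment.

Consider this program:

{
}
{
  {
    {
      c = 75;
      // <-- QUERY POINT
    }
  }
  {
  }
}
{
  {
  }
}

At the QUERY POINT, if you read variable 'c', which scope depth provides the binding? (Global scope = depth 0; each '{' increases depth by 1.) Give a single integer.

Step 1: enter scope (depth=1)
Step 2: exit scope (depth=0)
Step 3: enter scope (depth=1)
Step 4: enter scope (depth=2)
Step 5: enter scope (depth=3)
Step 6: declare c=75 at depth 3
Visible at query point: c=75

Answer: 3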